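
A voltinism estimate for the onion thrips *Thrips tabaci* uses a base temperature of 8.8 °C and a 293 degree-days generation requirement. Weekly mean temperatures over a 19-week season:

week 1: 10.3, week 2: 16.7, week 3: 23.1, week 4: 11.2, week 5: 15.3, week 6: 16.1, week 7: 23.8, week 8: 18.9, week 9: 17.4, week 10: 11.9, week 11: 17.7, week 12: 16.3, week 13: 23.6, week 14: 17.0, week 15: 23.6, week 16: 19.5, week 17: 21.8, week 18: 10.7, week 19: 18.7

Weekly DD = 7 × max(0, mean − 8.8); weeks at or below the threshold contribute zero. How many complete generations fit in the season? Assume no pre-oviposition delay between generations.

Weekly DD (7 × max(0, T̄ − 8.8)): 10.5, 55.3, 100.1, 16.8, 45.5, 51.1, 105.0, 70.7, 60.2, 21.7, 62.3, 52.5, 103.6, 57.4, 103.6, 74.9, 91.0, 13.3, 69.3.
Season total = 1164.8 DD.
Complete generations = ⌊1164.8 / 293⌋ = 3.

3 generations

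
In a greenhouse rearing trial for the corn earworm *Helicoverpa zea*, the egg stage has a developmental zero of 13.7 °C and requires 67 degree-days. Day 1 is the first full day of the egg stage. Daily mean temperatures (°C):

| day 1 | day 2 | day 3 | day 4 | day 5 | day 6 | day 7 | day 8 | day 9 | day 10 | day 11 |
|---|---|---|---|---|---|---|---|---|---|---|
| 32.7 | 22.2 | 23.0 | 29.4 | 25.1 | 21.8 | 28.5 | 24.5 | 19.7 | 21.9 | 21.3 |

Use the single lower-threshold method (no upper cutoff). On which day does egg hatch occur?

Daily DD above 13.7 °C: 19.0, 8.5, 9.3, 15.7, 11.4, 8.1, 14.8, 10.8, 6.0, 8.2, 7.6.
Cumulative: 19.0, 27.5, 36.8, 52.5, 63.9, 72.0, 86.8, 97.6, 103.6, 111.8, 119.4.
The total first reaches 67 DD on day 6.

day 6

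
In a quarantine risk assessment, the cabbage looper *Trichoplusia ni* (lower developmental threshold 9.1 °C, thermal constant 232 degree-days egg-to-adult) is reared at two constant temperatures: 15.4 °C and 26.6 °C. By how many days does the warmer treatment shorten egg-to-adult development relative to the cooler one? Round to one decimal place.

At 15.4 °C: 232 / (15.4 − 9.1) = 232 / 6.3 = 36.825 d.
At 26.6 °C: 232 / (26.6 − 9.1) = 232 / 17.5 = 13.257 d.
Difference = |36.825 − 13.257| = 23.568 ≈ 23.6 days.

23.6 days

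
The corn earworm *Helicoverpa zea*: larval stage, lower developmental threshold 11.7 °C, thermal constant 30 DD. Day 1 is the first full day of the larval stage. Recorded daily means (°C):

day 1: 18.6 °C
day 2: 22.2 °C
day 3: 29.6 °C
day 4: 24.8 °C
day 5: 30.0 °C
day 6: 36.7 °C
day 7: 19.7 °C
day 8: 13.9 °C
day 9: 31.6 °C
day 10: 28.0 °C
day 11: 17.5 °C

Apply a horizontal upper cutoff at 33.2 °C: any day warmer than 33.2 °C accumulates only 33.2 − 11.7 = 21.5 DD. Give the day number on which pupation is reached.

day 3

Daily DD above 11.7 °C (capped at 21.5): 6.9, 10.5, 17.9, 13.1, 18.3, 21.5, 8.0, 2.2, 19.9, 16.3, 5.8.
Cumulative: 6.9, 17.4, 35.3, 48.4, 66.7, 88.2, 96.2, 98.4, 118.3, 134.6, 140.4.
The total first reaches 30 DD on day 3.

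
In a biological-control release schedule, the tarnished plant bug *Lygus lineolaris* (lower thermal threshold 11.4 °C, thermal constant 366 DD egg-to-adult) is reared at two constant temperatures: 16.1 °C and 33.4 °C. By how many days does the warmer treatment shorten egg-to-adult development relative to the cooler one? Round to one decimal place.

At 16.1 °C: 366 / (16.1 − 11.4) = 366 / 4.7 = 77.872 d.
At 33.4 °C: 366 / (33.4 − 11.4) = 366 / 22.0 = 16.636 d.
Difference = |77.872 − 16.636| = 61.236 ≈ 61.2 days.

61.2 days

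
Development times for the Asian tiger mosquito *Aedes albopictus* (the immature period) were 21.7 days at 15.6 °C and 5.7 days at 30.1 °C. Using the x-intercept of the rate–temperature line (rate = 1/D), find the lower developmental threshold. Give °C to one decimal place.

Linear rate model ⇒ the product D·(T − T_b) is constant across temperatures.
21.7·(15.6 − T_b) = 5.7·(30.1 − T_b)
T_b = (21.7·15.6 − 5.7·30.1) / (21.7 − 5.7) = 166.95 / 16.0 = 10.434 °C ≈ 10.4 °C.

10.4 °C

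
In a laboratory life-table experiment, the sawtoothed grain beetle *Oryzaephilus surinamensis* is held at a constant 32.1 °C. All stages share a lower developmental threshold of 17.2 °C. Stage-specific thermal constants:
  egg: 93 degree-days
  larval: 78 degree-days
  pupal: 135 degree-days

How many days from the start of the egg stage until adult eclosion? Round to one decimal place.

20.5 days

Daily accumulation at 32.1 °C = 32.1 − 17.2 = 14.9 DD/day.
Total K = 93 + 78 + 135 = 306 DD.
Total duration = 306 / 14.9 = 20.537 ≈ 20.5 days.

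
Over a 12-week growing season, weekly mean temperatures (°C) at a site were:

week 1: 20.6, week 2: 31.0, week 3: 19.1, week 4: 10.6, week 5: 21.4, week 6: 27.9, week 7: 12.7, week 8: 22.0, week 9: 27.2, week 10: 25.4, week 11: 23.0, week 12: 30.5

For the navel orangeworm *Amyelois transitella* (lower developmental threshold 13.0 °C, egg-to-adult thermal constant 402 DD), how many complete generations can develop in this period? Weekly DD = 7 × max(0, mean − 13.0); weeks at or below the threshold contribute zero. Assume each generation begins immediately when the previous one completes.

2 generations

Weekly DD (7 × max(0, T̄ − 13.0)): 53.2, 126.0, 42.7, 0.0, 58.8, 104.3, 0.0, 63.0, 99.4, 86.8, 70.0, 122.5.
Season total = 826.7 DD.
Complete generations = ⌊826.7 / 402⌋ = 2.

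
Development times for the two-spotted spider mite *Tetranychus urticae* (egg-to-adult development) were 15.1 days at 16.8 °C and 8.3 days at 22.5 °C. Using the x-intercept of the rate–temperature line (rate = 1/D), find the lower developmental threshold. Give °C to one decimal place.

9.8 °C

Equal thermal constants: D₁(T₁ − T_b) = D₂(T₂ − T_b).
15.1·(16.8 − T_b) = 8.3·(22.5 − T_b)
T_b = (15.1·16.8 − 8.3·22.5) / (15.1 − 8.3) = 66.93 / 6.8 = 9.843 °C ≈ 9.8 °C.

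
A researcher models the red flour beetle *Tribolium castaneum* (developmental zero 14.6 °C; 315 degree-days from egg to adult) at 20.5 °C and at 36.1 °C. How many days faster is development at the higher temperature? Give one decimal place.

At 20.5 °C: 315 / (20.5 − 14.6) = 315 / 5.9 = 53.390 d.
At 36.1 °C: 315 / (36.1 − 14.6) = 315 / 21.5 = 14.651 d.
Difference = |53.390 − 14.651| = 38.739 ≈ 38.7 days.

38.7 days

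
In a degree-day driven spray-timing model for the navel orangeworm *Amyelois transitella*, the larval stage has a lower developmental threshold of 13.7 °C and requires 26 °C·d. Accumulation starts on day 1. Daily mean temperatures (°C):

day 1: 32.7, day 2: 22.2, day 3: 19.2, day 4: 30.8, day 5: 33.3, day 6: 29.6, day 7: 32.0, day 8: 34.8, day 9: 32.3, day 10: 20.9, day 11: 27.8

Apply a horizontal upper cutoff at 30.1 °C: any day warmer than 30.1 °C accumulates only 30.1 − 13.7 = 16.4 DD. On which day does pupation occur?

Daily DD above 13.7 °C (capped at 16.4): 16.4, 8.5, 5.5, 16.4, 16.4, 15.9, 16.4, 16.4, 16.4, 7.2, 14.1.
Cumulative: 16.4, 24.9, 30.4, 46.8, 63.2, 79.1, 95.5, 111.9, 128.3, 135.5, 149.6.
The total first reaches 26 DD on day 3.

day 3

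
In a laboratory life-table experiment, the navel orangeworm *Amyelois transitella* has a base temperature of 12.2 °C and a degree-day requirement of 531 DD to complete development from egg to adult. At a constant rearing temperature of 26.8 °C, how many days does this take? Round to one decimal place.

36.4 days

Daily accumulation = 26.8 − 12.2 = 14.6 DD/day.
Duration = 531 / 14.6 = 36.370 ≈ 36.4 days.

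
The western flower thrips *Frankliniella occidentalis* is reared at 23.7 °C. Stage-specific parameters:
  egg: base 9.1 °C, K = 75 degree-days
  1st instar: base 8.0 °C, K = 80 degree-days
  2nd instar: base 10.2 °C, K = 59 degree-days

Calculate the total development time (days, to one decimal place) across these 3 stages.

14.6 days

egg: 75 / (23.7 − 9.1) = 75 / 14.6 = 5.137 d.
1st instar: 80 / (23.7 − 8.0) = 80 / 15.7 = 5.096 d.
2nd instar: 59 / (23.7 − 10.2) = 59 / 13.5 = 4.370 d.
Sum = 14.603 ≈ 14.6 days.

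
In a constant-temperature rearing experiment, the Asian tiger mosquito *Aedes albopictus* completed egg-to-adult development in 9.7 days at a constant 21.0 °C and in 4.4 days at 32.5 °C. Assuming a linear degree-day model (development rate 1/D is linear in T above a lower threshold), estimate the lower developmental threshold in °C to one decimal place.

Equal thermal constants: D₁(T₁ − T_b) = D₂(T₂ − T_b).
9.7·(21.0 − T_b) = 4.4·(32.5 − T_b)
T_b = (9.7·21.0 − 4.4·32.5) / (9.7 − 4.4) = 60.70 / 5.3 = 11.453 °C ≈ 11.5 °C.

11.5 °C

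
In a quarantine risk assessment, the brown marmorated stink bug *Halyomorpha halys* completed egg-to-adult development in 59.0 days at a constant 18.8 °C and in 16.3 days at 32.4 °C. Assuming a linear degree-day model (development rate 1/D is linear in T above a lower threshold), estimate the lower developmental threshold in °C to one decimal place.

13.6 °C

Under the model K = D·(T − T_b), so D₁·(T₁ − T_b) = D₂·(T₂ − T_b).
59.0·(18.8 − T_b) = 16.3·(32.4 − T_b)
T_b = (59.0·18.8 − 16.3·32.4) / (59.0 − 16.3) = 581.08 / 42.7 = 13.608 °C ≈ 13.6 °C.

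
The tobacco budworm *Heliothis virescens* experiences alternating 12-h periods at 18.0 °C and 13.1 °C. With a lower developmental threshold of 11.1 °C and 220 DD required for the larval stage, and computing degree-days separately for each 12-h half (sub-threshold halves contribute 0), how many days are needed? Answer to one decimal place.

Day half: max(0, 18.0 − 11.1) × 0.5 = 6.9 × 0.5 = 3.45 DD.
Night half: max(0, 13.1 − 11.1) × 0.5 = 2.0 × 0.5 = 1.00 DD.
Per 24 h: 4.45 DD/day.
Duration = 220 / 4.45 = 49.438 ≈ 49.4 days.

49.4 days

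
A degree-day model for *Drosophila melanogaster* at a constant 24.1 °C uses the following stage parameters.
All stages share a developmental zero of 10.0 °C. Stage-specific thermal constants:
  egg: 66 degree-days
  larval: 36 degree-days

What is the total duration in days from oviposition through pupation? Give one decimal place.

Daily accumulation at 24.1 °C = 24.1 − 10.0 = 14.1 DD/day.
Total K = 66 + 36 = 102 DD.
Total duration = 102 / 14.1 = 7.234 ≈ 7.2 days.

7.2 days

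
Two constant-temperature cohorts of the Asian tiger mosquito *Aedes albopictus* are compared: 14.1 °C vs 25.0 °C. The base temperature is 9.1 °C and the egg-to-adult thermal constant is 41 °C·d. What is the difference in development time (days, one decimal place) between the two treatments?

At 14.1 °C: 41 / (14.1 − 9.1) = 41 / 5.0 = 8.200 d.
At 25.0 °C: 41 / (25.0 − 9.1) = 41 / 15.9 = 2.579 d.
Difference = |8.200 − 2.579| = 5.621 ≈ 5.6 days.

5.6 days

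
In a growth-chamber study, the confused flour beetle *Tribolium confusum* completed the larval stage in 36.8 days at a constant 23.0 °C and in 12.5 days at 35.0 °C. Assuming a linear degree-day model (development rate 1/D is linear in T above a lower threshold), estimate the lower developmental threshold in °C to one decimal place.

Equal thermal constants: D₁(T₁ − T_b) = D₂(T₂ − T_b).
36.8·(23.0 − T_b) = 12.5·(35.0 − T_b)
T_b = (36.8·23.0 − 12.5·35.0) / (36.8 − 12.5) = 408.90 / 24.3 = 16.827 °C ≈ 16.8 °C.

16.8 °C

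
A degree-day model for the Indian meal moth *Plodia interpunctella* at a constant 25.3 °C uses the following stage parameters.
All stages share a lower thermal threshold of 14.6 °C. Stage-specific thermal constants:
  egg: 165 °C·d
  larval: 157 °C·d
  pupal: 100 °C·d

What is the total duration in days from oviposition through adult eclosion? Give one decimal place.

Daily accumulation at 25.3 °C = 25.3 − 14.6 = 10.7 DD/day.
Total K = 165 + 157 + 100 = 422 DD.
Total duration = 422 / 10.7 = 39.439 ≈ 39.4 days.

39.4 days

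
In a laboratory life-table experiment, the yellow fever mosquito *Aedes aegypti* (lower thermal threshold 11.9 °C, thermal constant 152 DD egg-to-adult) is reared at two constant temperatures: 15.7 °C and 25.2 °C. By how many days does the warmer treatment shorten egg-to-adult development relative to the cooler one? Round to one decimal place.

28.6 days

At 15.7 °C: 152 / (15.7 − 11.9) = 152 / 3.8 = 40.000 d.
At 25.2 °C: 152 / (25.2 − 11.9) = 152 / 13.3 = 11.429 d.
Difference = |40.000 − 11.429| = 28.571 ≈ 28.6 days.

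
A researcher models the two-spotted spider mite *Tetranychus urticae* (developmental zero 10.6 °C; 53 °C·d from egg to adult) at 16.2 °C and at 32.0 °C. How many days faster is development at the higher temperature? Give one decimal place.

7.0 days

At 16.2 °C: 53 / (16.2 − 10.6) = 53 / 5.6 = 9.464 d.
At 32.0 °C: 53 / (32.0 − 10.6) = 53 / 21.4 = 2.477 d.
Difference = |9.464 − 2.477| = 6.988 ≈ 7.0 days.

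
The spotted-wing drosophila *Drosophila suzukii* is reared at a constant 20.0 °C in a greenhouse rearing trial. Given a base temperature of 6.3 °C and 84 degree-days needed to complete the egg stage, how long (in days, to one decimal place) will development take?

6.1 days

Daily accumulation = 20.0 − 6.3 = 13.7 DD/day.
Duration = 84 / 13.7 = 6.131 ≈ 6.1 days.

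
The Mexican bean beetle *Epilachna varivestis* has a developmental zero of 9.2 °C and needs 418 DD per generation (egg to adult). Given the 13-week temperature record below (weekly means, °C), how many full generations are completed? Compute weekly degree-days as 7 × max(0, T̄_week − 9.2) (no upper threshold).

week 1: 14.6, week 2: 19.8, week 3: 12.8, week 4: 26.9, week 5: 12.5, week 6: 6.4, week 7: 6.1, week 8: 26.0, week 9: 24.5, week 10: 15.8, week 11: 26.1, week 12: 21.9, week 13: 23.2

Weekly DD (7 × max(0, T̄ − 9.2)): 37.8, 74.2, 25.2, 123.9, 23.1, 0.0, 0.0, 117.6, 107.1, 46.2, 118.3, 88.9, 98.0.
Season total = 860.3 DD.
Complete generations = ⌊860.3 / 418⌋ = 2.

2 generations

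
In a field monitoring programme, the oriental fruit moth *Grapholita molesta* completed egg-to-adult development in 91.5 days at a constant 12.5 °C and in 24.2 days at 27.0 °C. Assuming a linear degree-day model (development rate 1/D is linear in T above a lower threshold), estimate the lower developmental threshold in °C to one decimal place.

Linear rate model ⇒ the product D·(T − T_b) is constant across temperatures.
91.5·(12.5 − T_b) = 24.2·(27.0 − T_b)
T_b = (91.5·12.5 − 24.2·27.0) / (91.5 − 24.2) = 490.35 / 67.3 = 7.286 °C ≈ 7.3 °C.

7.3 °C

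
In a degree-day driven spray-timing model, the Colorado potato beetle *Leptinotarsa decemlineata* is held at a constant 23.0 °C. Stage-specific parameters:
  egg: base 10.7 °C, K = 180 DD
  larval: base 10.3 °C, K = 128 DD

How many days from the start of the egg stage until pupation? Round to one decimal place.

egg: 180 / (23.0 − 10.7) = 180 / 12.3 = 14.634 d.
larval: 128 / (23.0 − 10.3) = 128 / 12.7 = 10.079 d.
Sum = 24.713 ≈ 24.7 days.

24.7 days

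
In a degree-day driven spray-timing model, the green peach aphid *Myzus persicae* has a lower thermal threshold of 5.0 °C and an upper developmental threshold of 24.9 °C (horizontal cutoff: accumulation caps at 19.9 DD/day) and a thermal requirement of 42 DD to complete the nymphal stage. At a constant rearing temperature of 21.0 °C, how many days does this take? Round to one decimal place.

Daily accumulation = 21.0 − 5.0 = 16.0 DD/day.
Duration = 42 / 16.0 = 2.625 ≈ 2.6 days.

2.6 days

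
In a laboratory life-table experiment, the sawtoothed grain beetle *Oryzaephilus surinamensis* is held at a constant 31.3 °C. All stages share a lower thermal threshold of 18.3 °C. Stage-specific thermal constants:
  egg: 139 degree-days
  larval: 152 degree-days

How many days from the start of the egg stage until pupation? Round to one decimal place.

22.4 days

Daily accumulation at 31.3 °C = 31.3 − 18.3 = 13.0 DD/day.
Total K = 139 + 152 = 291 DD.
Total duration = 291 / 13.0 = 22.385 ≈ 22.4 days.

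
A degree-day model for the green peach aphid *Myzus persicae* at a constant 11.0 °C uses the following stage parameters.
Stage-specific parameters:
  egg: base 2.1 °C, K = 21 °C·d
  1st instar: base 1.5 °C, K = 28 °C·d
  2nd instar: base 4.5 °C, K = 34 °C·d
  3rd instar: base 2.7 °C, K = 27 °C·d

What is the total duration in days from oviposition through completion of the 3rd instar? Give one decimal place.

13.8 days

egg: 21 / (11.0 − 2.1) = 21 / 8.9 = 2.360 d.
1st instar: 28 / (11.0 − 1.5) = 28 / 9.5 = 2.947 d.
2nd instar: 34 / (11.0 − 4.5) = 34 / 6.5 = 5.231 d.
3rd instar: 27 / (11.0 − 2.7) = 27 / 8.3 = 3.253 d.
Sum = 13.791 ≈ 13.8 days.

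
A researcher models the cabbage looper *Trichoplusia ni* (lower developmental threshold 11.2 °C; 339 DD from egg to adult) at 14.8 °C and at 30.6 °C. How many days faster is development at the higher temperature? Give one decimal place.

At 14.8 °C: 339 / (14.8 − 11.2) = 339 / 3.6 = 94.167 d.
At 30.6 °C: 339 / (30.6 − 11.2) = 339 / 19.4 = 17.474 d.
Difference = |94.167 − 17.474| = 76.692 ≈ 76.7 days.

76.7 days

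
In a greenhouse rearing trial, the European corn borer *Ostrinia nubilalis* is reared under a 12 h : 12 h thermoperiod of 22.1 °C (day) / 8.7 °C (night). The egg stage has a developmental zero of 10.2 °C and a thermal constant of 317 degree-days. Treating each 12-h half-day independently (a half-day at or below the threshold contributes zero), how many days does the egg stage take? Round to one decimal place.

53.3 days

Day half: max(0, 22.1 − 10.2) × 0.5 = 11.9 × 0.5 = 5.95 DD.
Night half: max(0, 8.7 − 10.2) × 0.5 = 0.0 × 0.5 = 0.00 DD.
Per 24 h: 5.95 DD/day.
Duration = 317 / 5.95 = 53.277 ≈ 53.3 days.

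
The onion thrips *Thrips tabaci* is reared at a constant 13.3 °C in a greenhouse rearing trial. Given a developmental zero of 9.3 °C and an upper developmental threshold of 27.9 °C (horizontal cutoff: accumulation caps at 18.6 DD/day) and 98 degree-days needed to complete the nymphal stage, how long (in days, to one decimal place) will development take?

Daily accumulation = 13.3 − 9.3 = 4.0 DD/day.
Duration = 98 / 4.0 = 24.500 ≈ 24.5 days.

24.5 days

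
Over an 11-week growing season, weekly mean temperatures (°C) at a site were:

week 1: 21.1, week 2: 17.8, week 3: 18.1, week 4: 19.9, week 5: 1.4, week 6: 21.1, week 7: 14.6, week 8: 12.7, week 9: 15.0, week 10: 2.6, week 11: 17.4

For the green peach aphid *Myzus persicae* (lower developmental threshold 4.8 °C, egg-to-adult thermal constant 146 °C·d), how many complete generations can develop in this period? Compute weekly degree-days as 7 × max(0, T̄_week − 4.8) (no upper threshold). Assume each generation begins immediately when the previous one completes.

Weekly DD (7 × max(0, T̄ − 4.8)): 114.1, 91.0, 93.1, 105.7, 0.0, 114.1, 68.6, 55.3, 71.4, 0.0, 88.2.
Season total = 801.5 DD.
Complete generations = ⌊801.5 / 146⌋ = 5.

5 generations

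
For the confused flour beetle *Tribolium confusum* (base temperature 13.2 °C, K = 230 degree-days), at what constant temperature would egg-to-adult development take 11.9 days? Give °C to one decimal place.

Required daily accumulation = 230 / 11.9 = 19.328 DD/day.
T = T_base + 19.328 = 13.2 + 19.328 = 32.528 ≈ 32.5 °C.

32.5 °C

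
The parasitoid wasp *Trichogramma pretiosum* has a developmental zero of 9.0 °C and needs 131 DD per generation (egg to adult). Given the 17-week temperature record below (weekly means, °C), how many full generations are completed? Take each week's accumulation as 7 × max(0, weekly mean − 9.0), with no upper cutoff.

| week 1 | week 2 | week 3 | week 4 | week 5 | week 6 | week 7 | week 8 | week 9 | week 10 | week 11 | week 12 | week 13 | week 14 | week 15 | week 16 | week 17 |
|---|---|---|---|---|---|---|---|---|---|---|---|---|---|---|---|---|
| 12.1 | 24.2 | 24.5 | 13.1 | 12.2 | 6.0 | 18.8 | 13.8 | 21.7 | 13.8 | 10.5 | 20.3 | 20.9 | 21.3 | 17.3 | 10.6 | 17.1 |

Weekly DD (7 × max(0, T̄ − 9.0)): 21.7, 106.4, 108.5, 28.7, 22.4, 0.0, 68.6, 33.6, 88.9, 33.6, 10.5, 79.1, 83.3, 86.1, 58.1, 11.2, 56.7.
Season total = 897.4 DD.
Complete generations = ⌊897.4 / 131⌋ = 6.

6 generations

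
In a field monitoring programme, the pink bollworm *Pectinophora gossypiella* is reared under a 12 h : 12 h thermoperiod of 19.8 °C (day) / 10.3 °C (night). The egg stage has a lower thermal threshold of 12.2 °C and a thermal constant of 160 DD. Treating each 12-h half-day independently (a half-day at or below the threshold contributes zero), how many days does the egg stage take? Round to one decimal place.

Day half: max(0, 19.8 − 12.2) × 0.5 = 7.6 × 0.5 = 3.80 DD.
Night half: max(0, 10.3 − 12.2) × 0.5 = 0.0 × 0.5 = 0.00 DD.
Per 24 h: 3.80 DD/day.
Duration = 160 / 3.80 = 42.105 ≈ 42.1 days.

42.1 days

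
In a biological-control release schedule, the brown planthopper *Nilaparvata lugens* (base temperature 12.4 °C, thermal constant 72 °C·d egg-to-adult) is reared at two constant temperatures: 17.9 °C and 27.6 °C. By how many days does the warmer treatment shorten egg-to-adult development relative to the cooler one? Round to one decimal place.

8.4 days

At 17.9 °C: 72 / (17.9 − 12.4) = 72 / 5.5 = 13.091 d.
At 27.6 °C: 72 / (27.6 − 12.4) = 72 / 15.2 = 4.737 d.
Difference = |13.091 − 4.737| = 8.354 ≈ 8.4 days.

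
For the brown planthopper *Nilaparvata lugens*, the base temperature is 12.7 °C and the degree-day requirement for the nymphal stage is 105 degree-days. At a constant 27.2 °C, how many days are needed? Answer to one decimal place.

Daily accumulation = 27.2 − 12.7 = 14.5 DD/day.
Duration = 105 / 14.5 = 7.241 ≈ 7.2 days.

7.2 days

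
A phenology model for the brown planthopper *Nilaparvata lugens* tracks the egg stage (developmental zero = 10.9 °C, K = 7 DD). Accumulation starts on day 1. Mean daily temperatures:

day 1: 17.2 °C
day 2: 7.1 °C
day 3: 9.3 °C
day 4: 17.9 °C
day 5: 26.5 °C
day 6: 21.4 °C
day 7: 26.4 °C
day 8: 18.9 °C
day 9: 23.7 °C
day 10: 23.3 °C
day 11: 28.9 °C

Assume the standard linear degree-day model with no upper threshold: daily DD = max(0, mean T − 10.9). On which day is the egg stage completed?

day 4

Daily DD above 10.9 °C: 6.3, 0.0, 0.0, 7.0, 15.6, 10.5, 15.5, 8.0, 12.8, 12.4, 18.0.
Cumulative: 6.3, 6.3, 6.3, 13.3, 28.9, 39.4, 54.9, 62.9, 75.7, 88.1, 106.1.
The total first reaches 7 DD on day 4.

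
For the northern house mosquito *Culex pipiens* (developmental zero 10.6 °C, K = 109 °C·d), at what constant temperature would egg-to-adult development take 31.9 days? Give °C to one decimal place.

Required daily accumulation = 109 / 31.9 = 3.417 DD/day.
T = T_base + 3.417 = 10.6 + 3.417 = 14.017 ≈ 14.0 °C.

14.0 °C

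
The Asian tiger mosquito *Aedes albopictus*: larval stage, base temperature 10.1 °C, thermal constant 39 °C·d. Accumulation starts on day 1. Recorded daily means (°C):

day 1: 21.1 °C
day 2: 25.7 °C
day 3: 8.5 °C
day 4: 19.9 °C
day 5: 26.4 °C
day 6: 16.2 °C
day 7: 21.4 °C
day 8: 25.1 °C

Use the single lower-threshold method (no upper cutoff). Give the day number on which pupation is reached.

Daily DD above 10.1 °C: 11.0, 15.6, 0.0, 9.8, 16.3, 6.1, 11.3, 15.0.
Cumulative: 11.0, 26.6, 26.6, 36.4, 52.7, 58.8, 70.1, 85.1.
The total first reaches 39 DD on day 5.

day 5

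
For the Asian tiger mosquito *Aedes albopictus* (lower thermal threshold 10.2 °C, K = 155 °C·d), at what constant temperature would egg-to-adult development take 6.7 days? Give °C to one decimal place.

33.3 °C

Required daily accumulation = 155 / 6.7 = 23.134 DD/day.
T = T_base + 23.134 = 10.2 + 23.134 = 33.334 ≈ 33.3 °C.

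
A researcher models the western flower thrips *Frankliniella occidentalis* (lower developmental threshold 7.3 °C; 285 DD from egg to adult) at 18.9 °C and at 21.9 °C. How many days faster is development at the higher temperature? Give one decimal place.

At 18.9 °C: 285 / (18.9 − 7.3) = 285 / 11.6 = 24.569 d.
At 21.9 °C: 285 / (21.9 − 7.3) = 285 / 14.6 = 19.521 d.
Difference = |24.569 − 19.521| = 5.048 ≈ 5.0 days.

5.0 days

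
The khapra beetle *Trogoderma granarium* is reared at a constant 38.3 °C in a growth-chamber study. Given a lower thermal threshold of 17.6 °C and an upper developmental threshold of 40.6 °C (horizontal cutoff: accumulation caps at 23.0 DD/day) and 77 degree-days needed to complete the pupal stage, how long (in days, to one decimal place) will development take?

3.7 days

Daily accumulation = 38.3 − 17.6 = 20.7 DD/day.
Duration = 77 / 20.7 = 3.720 ≈ 3.7 days.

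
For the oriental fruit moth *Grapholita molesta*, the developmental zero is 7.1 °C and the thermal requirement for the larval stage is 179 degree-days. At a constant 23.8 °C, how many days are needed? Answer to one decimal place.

Daily accumulation = 23.8 − 7.1 = 16.7 DD/day.
Duration = 179 / 16.7 = 10.719 ≈ 10.7 days.

10.7 days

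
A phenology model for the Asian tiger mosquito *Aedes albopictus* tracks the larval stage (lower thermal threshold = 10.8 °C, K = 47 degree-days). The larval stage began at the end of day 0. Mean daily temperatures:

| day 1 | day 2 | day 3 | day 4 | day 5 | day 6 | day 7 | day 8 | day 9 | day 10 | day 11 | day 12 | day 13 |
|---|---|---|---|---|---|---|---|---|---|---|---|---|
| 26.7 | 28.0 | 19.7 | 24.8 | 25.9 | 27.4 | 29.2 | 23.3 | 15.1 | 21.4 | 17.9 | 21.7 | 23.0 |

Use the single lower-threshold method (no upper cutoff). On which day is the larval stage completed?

Daily DD above 10.8 °C: 15.9, 17.2, 8.9, 14.0, 15.1, 16.6, 18.4, 12.5, 4.3, 10.6, 7.1, 10.9, 12.2.
Cumulative: 15.9, 33.1, 42.0, 56.0, 71.1, 87.7, 106.1, 118.6, 122.9, 133.5, 140.6, 151.5, 163.7.
The total first reaches 47 DD on day 4.

day 4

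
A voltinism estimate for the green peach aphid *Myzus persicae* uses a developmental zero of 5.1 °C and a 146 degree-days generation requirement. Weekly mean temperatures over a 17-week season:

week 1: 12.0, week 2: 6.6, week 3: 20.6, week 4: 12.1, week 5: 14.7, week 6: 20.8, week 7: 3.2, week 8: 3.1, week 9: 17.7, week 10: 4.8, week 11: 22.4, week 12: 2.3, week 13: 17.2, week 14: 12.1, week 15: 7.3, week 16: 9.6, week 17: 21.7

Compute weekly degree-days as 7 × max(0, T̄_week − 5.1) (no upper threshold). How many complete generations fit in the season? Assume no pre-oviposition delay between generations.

Weekly DD (7 × max(0, T̄ − 5.1)): 48.3, 10.5, 108.5, 49.0, 67.2, 109.9, 0.0, 0.0, 88.2, 0.0, 121.1, 0.0, 84.7, 49.0, 15.4, 31.5, 116.2.
Season total = 899.5 DD.
Complete generations = ⌊899.5 / 146⌋ = 6.

6 generations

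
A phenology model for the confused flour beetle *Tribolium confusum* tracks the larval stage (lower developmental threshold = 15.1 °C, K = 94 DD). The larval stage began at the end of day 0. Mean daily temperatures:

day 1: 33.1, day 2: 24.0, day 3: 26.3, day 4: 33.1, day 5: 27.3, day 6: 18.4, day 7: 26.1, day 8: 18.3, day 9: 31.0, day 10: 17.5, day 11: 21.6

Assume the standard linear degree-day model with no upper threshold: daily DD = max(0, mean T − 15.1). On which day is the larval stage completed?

day 9

Daily DD above 15.1 °C: 18.0, 8.9, 11.2, 18.0, 12.2, 3.3, 11.0, 3.2, 15.9, 2.4, 6.5.
Cumulative: 18.0, 26.9, 38.1, 56.1, 68.3, 71.6, 82.6, 85.8, 101.7, 104.1, 110.6.
The total first reaches 94 DD on day 9.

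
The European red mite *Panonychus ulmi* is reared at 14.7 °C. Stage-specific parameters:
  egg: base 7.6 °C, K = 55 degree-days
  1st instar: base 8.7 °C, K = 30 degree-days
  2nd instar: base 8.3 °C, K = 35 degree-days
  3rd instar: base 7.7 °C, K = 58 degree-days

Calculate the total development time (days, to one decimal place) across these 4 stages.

26.5 days

egg: 55 / (14.7 − 7.6) = 55 / 7.1 = 7.746 d.
1st instar: 30 / (14.7 − 8.7) = 30 / 6.0 = 5.000 d.
2nd instar: 35 / (14.7 − 8.3) = 35 / 6.4 = 5.469 d.
3rd instar: 58 / (14.7 − 7.7) = 58 / 7.0 = 8.286 d.
Sum = 26.501 ≈ 26.5 days.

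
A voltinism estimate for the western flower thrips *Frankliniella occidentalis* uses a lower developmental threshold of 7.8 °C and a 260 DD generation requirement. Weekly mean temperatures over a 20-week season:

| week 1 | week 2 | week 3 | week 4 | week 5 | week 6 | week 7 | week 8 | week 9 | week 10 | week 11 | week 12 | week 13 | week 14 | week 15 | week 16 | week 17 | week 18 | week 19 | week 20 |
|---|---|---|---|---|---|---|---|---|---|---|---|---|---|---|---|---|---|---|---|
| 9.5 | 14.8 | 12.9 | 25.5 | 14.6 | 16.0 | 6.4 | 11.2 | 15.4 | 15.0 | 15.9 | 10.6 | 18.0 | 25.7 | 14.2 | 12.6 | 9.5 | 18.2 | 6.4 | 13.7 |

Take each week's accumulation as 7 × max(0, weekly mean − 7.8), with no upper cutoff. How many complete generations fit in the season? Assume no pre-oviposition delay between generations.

3 generations

Weekly DD (7 × max(0, T̄ − 7.8)): 11.9, 49.0, 35.7, 123.9, 47.6, 57.4, 0.0, 23.8, 53.2, 50.4, 56.7, 19.6, 71.4, 125.3, 44.8, 33.6, 11.9, 72.8, 0.0, 41.3.
Season total = 930.3 DD.
Complete generations = ⌊930.3 / 260⌋ = 3.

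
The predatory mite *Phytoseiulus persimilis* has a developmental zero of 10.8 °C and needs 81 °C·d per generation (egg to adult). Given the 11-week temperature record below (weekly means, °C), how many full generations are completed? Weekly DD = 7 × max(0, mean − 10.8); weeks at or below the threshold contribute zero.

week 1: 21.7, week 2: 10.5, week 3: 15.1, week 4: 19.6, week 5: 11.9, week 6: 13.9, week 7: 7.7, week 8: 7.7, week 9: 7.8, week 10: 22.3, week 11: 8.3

Weekly DD (7 × max(0, T̄ − 10.8)): 76.3, 0.0, 30.1, 61.6, 7.7, 21.7, 0.0, 0.0, 0.0, 80.5, 0.0.
Season total = 277.9 DD.
Complete generations = ⌊277.9 / 81⌋ = 3.

3 generations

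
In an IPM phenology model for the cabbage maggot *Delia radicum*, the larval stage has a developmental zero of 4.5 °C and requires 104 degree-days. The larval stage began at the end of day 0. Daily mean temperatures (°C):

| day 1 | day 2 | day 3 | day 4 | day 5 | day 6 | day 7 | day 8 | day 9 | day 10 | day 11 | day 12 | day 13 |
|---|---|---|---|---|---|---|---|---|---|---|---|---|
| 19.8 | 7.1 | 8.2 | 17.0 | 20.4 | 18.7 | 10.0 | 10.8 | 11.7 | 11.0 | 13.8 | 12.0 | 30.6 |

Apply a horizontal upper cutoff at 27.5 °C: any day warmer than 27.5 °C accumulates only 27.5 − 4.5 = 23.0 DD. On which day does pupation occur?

day 12

Daily DD above 4.5 °C (capped at 23.0): 15.3, 2.6, 3.7, 12.5, 15.9, 14.2, 5.5, 6.3, 7.2, 6.5, 9.3, 7.5, 23.0.
Cumulative: 15.3, 17.9, 21.6, 34.1, 50.0, 64.2, 69.7, 76.0, 83.2, 89.7, 99.0, 106.5, 129.5.
The total first reaches 104 DD on day 12.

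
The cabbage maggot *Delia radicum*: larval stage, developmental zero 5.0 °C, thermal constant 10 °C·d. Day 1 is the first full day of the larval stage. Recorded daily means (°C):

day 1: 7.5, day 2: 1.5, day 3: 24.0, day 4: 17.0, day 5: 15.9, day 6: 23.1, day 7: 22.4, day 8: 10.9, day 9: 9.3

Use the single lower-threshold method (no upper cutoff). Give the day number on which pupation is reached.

day 3

Daily DD above 5.0 °C: 2.5, 0.0, 19.0, 12.0, 10.9, 18.1, 17.4, 5.9, 4.3.
Cumulative: 2.5, 2.5, 21.5, 33.5, 44.4, 62.5, 79.9, 85.8, 90.1.
The total first reaches 10 DD on day 3.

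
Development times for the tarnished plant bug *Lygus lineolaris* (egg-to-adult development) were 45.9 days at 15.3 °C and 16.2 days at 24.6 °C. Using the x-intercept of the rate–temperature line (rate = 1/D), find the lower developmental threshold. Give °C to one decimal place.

10.2 °C

Under the model K = D·(T − T_b), so D₁·(T₁ − T_b) = D₂·(T₂ − T_b).
45.9·(15.3 − T_b) = 16.2·(24.6 − T_b)
T_b = (45.9·15.3 − 16.2·24.6) / (45.9 − 16.2) = 303.75 / 29.7 = 10.227 °C ≈ 10.2 °C.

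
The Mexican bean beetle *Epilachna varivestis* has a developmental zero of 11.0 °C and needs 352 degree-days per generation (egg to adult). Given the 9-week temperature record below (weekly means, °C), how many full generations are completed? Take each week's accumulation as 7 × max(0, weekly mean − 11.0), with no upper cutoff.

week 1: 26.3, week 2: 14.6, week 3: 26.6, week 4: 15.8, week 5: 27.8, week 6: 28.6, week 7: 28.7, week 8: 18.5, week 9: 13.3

2 generations

Weekly DD (7 × max(0, T̄ − 11.0)): 107.1, 25.2, 109.2, 33.6, 117.6, 123.2, 123.9, 52.5, 16.1.
Season total = 708.4 DD.
Complete generations = ⌊708.4 / 352⌋ = 2.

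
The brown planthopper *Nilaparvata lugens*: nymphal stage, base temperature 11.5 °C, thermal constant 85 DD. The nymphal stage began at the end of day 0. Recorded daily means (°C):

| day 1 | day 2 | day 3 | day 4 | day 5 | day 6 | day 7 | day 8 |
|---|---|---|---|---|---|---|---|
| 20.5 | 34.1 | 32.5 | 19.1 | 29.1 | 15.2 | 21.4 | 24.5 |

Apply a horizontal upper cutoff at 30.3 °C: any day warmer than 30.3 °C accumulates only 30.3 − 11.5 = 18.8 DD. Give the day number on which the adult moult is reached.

Daily DD above 11.5 °C (capped at 18.8): 9.0, 18.8, 18.8, 7.6, 17.6, 3.7, 9.9, 13.0.
Cumulative: 9.0, 27.8, 46.6, 54.2, 71.8, 75.5, 85.4, 98.4.
The total first reaches 85 DD on day 7.

day 7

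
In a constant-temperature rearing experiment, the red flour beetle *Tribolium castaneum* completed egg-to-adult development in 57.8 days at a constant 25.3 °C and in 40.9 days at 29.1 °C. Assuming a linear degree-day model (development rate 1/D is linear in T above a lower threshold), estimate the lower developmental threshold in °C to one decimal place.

16.1 °C

Equal thermal constants: D₁(T₁ − T_b) = D₂(T₂ − T_b).
57.8·(25.3 − T_b) = 40.9·(29.1 − T_b)
T_b = (57.8·25.3 − 40.9·29.1) / (57.8 − 40.9) = 272.15 / 16.9 = 16.104 °C ≈ 16.1 °C.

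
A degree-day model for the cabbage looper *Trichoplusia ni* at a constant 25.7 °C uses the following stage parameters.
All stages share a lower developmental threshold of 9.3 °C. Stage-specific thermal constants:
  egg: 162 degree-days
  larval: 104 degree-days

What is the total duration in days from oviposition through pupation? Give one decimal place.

Daily accumulation at 25.7 °C = 25.7 − 9.3 = 16.4 DD/day.
Total K = 162 + 104 = 266 DD.
Total duration = 266 / 16.4 = 16.220 ≈ 16.2 days.

16.2 days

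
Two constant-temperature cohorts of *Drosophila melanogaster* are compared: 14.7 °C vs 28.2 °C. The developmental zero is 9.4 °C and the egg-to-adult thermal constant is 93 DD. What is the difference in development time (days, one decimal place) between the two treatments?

12.6 days

At 14.7 °C: 93 / (14.7 − 9.4) = 93 / 5.3 = 17.547 d.
At 28.2 °C: 93 / (28.2 − 9.4) = 93 / 18.8 = 4.947 d.
Difference = |17.547 − 4.947| = 12.600 ≈ 12.6 days.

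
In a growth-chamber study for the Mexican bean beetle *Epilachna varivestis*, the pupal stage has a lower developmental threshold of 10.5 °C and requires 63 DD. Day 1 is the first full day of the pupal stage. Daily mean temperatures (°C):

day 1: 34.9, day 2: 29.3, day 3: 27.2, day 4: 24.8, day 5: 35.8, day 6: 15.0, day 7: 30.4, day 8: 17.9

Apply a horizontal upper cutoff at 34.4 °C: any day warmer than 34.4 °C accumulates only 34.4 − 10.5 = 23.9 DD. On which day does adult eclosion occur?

Daily DD above 10.5 °C (capped at 23.9): 23.9, 18.8, 16.7, 14.3, 23.9, 4.5, 19.9, 7.4.
Cumulative: 23.9, 42.7, 59.4, 73.7, 97.6, 102.1, 122.0, 129.4.
The total first reaches 63 DD on day 4.

day 4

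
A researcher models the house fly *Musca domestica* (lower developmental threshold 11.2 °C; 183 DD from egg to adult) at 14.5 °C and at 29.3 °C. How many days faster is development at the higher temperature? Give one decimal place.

At 14.5 °C: 183 / (14.5 − 11.2) = 183 / 3.3 = 55.455 d.
At 29.3 °C: 183 / (29.3 − 11.2) = 183 / 18.1 = 10.110 d.
Difference = |55.455 − 10.110| = 45.344 ≈ 45.3 days.

45.3 days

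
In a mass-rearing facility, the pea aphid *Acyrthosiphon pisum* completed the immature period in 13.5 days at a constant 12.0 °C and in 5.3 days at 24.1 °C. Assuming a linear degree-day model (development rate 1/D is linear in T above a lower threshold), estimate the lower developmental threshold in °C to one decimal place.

Linear rate model ⇒ the product D·(T − T_b) is constant across temperatures.
13.5·(12.0 − T_b) = 5.3·(24.1 − T_b)
T_b = (13.5·12.0 − 5.3·24.1) / (13.5 − 5.3) = 34.27 / 8.2 = 4.179 °C ≈ 4.2 °C.

4.2 °C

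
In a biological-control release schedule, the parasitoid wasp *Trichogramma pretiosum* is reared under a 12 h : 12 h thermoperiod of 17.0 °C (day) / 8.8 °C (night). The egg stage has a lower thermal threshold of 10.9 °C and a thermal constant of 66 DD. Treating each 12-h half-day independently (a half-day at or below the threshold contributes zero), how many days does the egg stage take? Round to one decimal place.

21.6 days

Day half: max(0, 17.0 − 10.9) × 0.5 = 6.1 × 0.5 = 3.05 DD.
Night half: max(0, 8.8 − 10.9) × 0.5 = 0.0 × 0.5 = 0.00 DD.
Per 24 h: 3.05 DD/day.
Duration = 66 / 3.05 = 21.639 ≈ 21.6 days.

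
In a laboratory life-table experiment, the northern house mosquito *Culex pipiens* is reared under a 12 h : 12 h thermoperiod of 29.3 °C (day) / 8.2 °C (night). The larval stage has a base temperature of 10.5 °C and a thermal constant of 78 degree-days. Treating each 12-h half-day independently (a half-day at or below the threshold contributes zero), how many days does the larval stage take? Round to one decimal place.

Day half: max(0, 29.3 − 10.5) × 0.5 = 18.8 × 0.5 = 9.40 DD.
Night half: max(0, 8.2 − 10.5) × 0.5 = 0.0 × 0.5 = 0.00 DD.
Per 24 h: 9.40 DD/day.
Duration = 78 / 9.40 = 8.298 ≈ 8.3 days.

8.3 days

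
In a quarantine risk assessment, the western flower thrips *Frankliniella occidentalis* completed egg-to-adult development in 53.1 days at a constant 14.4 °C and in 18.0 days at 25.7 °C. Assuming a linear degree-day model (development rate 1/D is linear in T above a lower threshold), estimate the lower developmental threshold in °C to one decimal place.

Under the model K = D·(T − T_b), so D₁·(T₁ − T_b) = D₂·(T₂ − T_b).
53.1·(14.4 − T_b) = 18.0·(25.7 − T_b)
T_b = (53.1·14.4 − 18.0·25.7) / (53.1 − 18.0) = 302.04 / 35.1 = 8.605 °C ≈ 8.6 °C.

8.6 °C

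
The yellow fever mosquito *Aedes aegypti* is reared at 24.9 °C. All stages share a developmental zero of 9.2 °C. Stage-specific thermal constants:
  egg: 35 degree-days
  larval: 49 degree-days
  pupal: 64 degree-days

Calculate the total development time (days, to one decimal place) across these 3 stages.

9.4 days

Daily accumulation at 24.9 °C = 24.9 − 9.2 = 15.7 DD/day.
Total K = 35 + 49 + 64 = 148 DD.
Total duration = 148 / 15.7 = 9.427 ≈ 9.4 days.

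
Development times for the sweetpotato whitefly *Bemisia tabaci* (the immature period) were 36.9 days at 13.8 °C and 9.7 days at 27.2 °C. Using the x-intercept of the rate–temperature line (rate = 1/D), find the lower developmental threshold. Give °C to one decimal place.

Equal thermal constants: D₁(T₁ − T_b) = D₂(T₂ − T_b).
36.9·(13.8 − T_b) = 9.7·(27.2 − T_b)
T_b = (36.9·13.8 − 9.7·27.2) / (36.9 − 9.7) = 245.38 / 27.2 = 9.021 °C ≈ 9.0 °C.

9.0 °C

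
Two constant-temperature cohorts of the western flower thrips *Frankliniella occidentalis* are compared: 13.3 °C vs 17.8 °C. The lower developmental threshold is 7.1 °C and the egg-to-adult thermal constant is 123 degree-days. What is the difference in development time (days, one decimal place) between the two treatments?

At 13.3 °C: 123 / (13.3 − 7.1) = 123 / 6.2 = 19.839 d.
At 17.8 °C: 123 / (17.8 − 7.1) = 123 / 10.7 = 11.495 d.
Difference = |19.839 − 11.495| = 8.343 ≈ 8.3 days.

8.3 days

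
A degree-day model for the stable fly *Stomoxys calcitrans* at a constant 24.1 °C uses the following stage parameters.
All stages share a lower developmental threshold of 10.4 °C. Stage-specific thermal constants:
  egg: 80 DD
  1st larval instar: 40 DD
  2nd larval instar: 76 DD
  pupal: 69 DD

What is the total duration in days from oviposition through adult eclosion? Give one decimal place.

19.3 days

Daily accumulation at 24.1 °C = 24.1 − 10.4 = 13.7 DD/day.
Total K = 80 + 40 + 76 + 69 = 265 DD.
Total duration = 265 / 13.7 = 19.343 ≈ 19.3 days.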